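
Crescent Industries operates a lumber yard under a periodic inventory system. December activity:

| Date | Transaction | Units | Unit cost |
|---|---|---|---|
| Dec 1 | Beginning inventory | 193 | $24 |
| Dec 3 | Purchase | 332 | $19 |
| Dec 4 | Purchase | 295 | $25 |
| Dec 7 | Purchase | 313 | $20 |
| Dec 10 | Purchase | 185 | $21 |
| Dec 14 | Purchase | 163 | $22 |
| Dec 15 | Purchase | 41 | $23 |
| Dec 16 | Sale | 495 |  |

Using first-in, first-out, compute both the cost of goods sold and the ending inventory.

COGS = $10,370; ending inventory = $22,619

Dec 16, 495 sold [FIFO — oldest first]: 193 @ $24 + 302 @ $19 = $10,370
Ending inventory: 30 @ $19 + 295 @ $25 + 313 @ $20 + 185 @ $21 + 163 @ $22 + 41 @ $23 = $22,619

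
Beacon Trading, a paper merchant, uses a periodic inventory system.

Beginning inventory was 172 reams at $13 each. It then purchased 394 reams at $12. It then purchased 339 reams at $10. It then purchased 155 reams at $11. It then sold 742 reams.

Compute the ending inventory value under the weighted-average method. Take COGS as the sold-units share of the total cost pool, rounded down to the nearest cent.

Ending inventory = $3,617.70

Sale 1, sell 742: 742/1060 × $12,059.00 → $8,441.30
Ending inventory (cost pool remaining) = $3,617.70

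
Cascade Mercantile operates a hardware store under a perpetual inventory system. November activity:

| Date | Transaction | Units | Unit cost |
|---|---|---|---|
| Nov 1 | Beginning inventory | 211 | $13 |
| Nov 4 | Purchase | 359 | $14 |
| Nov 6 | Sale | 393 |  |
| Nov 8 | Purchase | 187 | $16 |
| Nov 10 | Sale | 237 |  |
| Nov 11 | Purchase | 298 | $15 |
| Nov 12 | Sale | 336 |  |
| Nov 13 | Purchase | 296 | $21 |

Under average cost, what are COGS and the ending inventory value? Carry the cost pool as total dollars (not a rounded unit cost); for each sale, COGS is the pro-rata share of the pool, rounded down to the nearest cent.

After Nov 1: 211 on hand, pool $2,743.00 (≈ $13.0000 each)
After Nov 4: 570 on hand, pool $7,769.00 (≈ $13.6298 each)
Nov 6, sell 393: 393/570 × $7,769.00 → $5,356.52
After Nov 8: 364 on hand, pool $5,404.48 (≈ $14.8475 each)
Nov 10, sell 237: 237/364 × $5,404.48 → $3,518.85
After Nov 11: 425 on hand, pool $6,355.63 (≈ $14.9544 each)
Nov 12, sell 336: 336/425 × $6,355.63 → $5,024.68
After Nov 13: 385 on hand, pool $7,546.95 (≈ $19.6025 each)
Total COGS = $5,356.52 + $3,518.85 + $5,024.68 = $13,900.05
Ending inventory (cost pool remaining) = $7,546.95

COGS = $13,900.05; ending inventory = $7,546.95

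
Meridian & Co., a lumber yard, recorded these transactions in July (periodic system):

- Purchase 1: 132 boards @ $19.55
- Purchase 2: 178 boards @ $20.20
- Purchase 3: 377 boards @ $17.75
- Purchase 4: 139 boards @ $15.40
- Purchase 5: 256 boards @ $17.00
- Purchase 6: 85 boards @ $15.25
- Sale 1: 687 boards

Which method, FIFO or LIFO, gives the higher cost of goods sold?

FIFO COGS: 132 @ $19.55 + 178 @ $20.20 + 377 @ $17.75 = $12,867.95
LIFO COGS: 85 @ $15.25 + 256 @ $17.00 + 139 @ $15.40 + 207 @ $17.75 = $11,463.10

FIFO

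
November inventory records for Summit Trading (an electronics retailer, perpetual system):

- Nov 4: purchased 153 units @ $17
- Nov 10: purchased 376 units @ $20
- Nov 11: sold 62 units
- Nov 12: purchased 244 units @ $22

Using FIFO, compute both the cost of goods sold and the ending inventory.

Nov 11, 62 sold [FIFO — oldest first]: 62 @ $17 = $1,054
Ending inventory: 91 @ $17 + 376 @ $20 + 244 @ $22 = $14,435

COGS = $1,054; ending inventory = $14,435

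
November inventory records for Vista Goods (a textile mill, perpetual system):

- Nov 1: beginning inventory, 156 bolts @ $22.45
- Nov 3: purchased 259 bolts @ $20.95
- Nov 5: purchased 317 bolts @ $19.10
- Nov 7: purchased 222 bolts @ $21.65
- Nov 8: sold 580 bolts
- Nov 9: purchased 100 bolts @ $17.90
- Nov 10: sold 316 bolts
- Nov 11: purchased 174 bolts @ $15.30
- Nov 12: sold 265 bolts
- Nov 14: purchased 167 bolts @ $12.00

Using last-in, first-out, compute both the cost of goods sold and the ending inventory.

COGS = $22,737.30; ending inventory = $3,508.15

Nov 8, 580 sold [LIFO — newest first]: 222 @ $21.65 + 317 @ $19.10 + 41 @ $20.95 = $11,719.95
Nov 10, 316 sold [LIFO — newest first]: 100 @ $17.90 + 216 @ $20.95 = $6,315.20
Nov 12, 265 sold [LIFO — newest first]: 174 @ $15.30 + 2 @ $20.95 + 89 @ $22.45 = $4,702.15
Total COGS = $11,719.95 + $6,315.20 + $4,702.15 = $22,737.30
Ending inventory: 67 @ $22.45 + 167 @ $12.00 = $3,508.15
Check: goods available $26,245.45 = COGS $22,737.30 + ending $3,508.15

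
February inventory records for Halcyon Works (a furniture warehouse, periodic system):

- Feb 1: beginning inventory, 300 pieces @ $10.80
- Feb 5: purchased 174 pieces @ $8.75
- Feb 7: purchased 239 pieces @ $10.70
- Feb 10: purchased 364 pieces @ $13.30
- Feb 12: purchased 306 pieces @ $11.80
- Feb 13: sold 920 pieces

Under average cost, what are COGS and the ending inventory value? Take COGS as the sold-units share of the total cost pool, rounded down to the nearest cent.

COGS = $10,491.72; ending inventory = $5,280.08

Feb 13, sell 920: 920/1383 × $15,771.80 → $10,491.72
Ending inventory (cost pool remaining) = $5,280.08
Check: goods available $15,771.80 = COGS $10,491.72 + ending $5,280.08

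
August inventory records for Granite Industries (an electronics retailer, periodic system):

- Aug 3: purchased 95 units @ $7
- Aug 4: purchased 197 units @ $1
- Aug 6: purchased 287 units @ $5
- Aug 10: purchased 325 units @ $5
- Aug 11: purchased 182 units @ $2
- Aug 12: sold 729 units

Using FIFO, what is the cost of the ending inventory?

Aug 12, 729 sold [FIFO — oldest first]: 95 @ $7 + 197 @ $1 + 287 @ $5 + 150 @ $5 = $3,047
Ending inventory: 175 @ $5 + 182 @ $2 = $1,239

Ending inventory = $1,239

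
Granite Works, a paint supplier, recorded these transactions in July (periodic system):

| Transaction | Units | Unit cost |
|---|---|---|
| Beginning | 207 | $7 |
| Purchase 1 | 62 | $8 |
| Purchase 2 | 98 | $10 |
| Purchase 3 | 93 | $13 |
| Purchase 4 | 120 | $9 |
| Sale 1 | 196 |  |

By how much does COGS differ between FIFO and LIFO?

FIFO COGS: 196 @ $7 = $1,372
LIFO COGS: 120 @ $9 + 76 @ $13 = $2,068
Difference = |$1,372 − $2,068| = $696

$696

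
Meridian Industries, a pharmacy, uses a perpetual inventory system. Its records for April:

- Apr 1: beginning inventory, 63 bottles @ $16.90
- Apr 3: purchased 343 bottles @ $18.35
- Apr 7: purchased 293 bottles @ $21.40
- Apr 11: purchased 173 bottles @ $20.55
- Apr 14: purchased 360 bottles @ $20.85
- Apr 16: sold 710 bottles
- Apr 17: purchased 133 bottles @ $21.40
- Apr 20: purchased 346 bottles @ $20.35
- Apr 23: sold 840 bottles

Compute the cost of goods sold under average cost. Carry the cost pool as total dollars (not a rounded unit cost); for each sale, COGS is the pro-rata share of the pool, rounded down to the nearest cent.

After Apr 1: 63 on hand, pool $1,064.70 (≈ $16.9000 each)
After Apr 3: 406 on hand, pool $7,358.75 (≈ $18.1250 each)
After Apr 7: 699 on hand, pool $13,628.95 (≈ $19.4978 each)
After Apr 11: 872 on hand, pool $17,184.10 (≈ $19.7065 each)
After Apr 14: 1232 on hand, pool $24,690.10 (≈ $20.0407 each)
Apr 16, sell 710: 710/1232 × $24,690.10 → $14,228.87
After Apr 17: 655 on hand, pool $13,307.43 (≈ $20.3167 each)
After Apr 20: 1001 on hand, pool $20,348.53 (≈ $20.3282 each)
Apr 23, sell 840: 840/1001 × $20,348.53 → $17,075.68
Total COGS = $14,228.87 + $17,075.68 = $31,304.55
Ending inventory (cost pool remaining) = $3,272.85

COGS = $31,304.55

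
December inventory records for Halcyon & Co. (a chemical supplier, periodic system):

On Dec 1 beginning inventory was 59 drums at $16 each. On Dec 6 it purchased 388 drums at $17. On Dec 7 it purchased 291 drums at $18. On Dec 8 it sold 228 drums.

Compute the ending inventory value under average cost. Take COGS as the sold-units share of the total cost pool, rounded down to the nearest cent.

Dec 8, sell 228: 228/738 × $12,778.00 → $3,947.67
Ending inventory (cost pool remaining) = $8,830.33
Check: goods available $12,778.00 = COGS $3,947.67 + ending $8,830.33

Ending inventory = $8,830.33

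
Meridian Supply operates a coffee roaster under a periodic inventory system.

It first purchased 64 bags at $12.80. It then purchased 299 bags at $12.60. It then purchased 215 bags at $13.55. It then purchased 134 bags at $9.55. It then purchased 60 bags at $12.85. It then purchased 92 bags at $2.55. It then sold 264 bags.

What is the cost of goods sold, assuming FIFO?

Sale 1 (264) [FIFO — oldest first]: 64 @ $12.80 + 200 @ $12.60 = $3,339.20
Ending inventory: 99 @ $12.60 + 215 @ $13.55 + 134 @ $9.55 + 60 @ $12.85 + 92 @ $2.55 = $6,445.95
Check: goods available $9,785.15 = COGS $3,339.20 + ending $6,445.95

COGS = $3,339.20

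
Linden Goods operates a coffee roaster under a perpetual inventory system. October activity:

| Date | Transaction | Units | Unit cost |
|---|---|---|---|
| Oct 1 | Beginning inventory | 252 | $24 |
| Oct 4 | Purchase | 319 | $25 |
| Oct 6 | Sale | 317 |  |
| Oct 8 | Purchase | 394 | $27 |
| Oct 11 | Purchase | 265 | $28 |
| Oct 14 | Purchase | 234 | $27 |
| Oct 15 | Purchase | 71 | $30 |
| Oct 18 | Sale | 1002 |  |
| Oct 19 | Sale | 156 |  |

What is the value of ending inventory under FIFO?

Oct 6, 317 sold [FIFO — oldest first]: 252 @ $24 + 65 @ $25 = $7,673
Oct 18, 1002 sold [FIFO — oldest first]: 254 @ $25 + 394 @ $27 + 265 @ $28 + 89 @ $27 = $26,811
Oct 19, 156 sold [FIFO — oldest first]: 145 @ $27 + 11 @ $30 = $4,245
Total COGS = $7,673 + $26,811 + $4,245 = $38,729
Ending inventory: 60 @ $30 = $1,800
Check: goods available $40,529 = COGS $38,729 + ending $1,800

Ending inventory = $1,800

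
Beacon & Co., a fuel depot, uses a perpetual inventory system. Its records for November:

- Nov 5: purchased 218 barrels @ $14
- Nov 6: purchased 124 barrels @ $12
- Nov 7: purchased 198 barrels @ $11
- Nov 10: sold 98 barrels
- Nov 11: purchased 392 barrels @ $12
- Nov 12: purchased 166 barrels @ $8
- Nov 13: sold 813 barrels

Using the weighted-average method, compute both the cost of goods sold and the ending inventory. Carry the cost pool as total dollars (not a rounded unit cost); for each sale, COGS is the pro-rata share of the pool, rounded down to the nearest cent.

After Nov 5: 218 on hand, pool $3,052.00 (≈ $14.0000 each)
After Nov 6: 342 on hand, pool $4,540.00 (≈ $13.2749 each)
After Nov 7: 540 on hand, pool $6,718.00 (≈ $12.4407 each)
Nov 10, sell 98: 98/540 × $6,718.00 → $1,219.19
After Nov 11: 834 on hand, pool $10,202.81 (≈ $12.2336 each)
After Nov 12: 1000 on hand, pool $11,530.81 (≈ $11.5308 each)
Nov 13, sell 813: 813/1000 × $11,530.81 → $9,374.54
Total COGS = $1,219.19 + $9,374.54 = $10,593.73
Ending inventory (cost pool remaining) = $2,156.27
Check: goods available $12,750.00 = COGS $10,593.73 + ending $2,156.27

COGS = $10,593.73; ending inventory = $2,156.27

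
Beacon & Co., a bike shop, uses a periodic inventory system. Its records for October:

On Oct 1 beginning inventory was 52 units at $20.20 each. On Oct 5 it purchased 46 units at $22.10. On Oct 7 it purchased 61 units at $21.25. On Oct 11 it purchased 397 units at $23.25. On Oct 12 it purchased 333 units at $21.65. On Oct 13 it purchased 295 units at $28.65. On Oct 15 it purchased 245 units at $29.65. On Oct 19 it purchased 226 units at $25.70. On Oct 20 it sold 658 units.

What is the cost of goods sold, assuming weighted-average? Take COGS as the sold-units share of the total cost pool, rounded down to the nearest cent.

Oct 20, sell 658: 658/1655 × $41,327.15 → $16,430.97
Ending inventory (cost pool remaining) = $24,896.18

COGS = $16,430.97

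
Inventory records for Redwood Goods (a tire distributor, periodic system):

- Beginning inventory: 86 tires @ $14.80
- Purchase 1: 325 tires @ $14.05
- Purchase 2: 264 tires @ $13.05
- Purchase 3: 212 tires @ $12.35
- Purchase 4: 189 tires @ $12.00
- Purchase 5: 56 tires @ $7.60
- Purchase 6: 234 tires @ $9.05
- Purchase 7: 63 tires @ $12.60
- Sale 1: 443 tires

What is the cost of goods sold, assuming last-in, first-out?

COGS = $4,417.10

Sale 1 (443) [LIFO — newest first]: 63 @ $12.60 + 234 @ $9.05 + 56 @ $7.60 + 90 @ $12.00 = $4,417.10
Ending inventory: 86 @ $14.80 + 325 @ $14.05 + 264 @ $13.05 + 212 @ $12.35 + 99 @ $12.00 = $13,090.45
Check: goods available $17,507.55 = COGS $4,417.10 + ending $13,090.45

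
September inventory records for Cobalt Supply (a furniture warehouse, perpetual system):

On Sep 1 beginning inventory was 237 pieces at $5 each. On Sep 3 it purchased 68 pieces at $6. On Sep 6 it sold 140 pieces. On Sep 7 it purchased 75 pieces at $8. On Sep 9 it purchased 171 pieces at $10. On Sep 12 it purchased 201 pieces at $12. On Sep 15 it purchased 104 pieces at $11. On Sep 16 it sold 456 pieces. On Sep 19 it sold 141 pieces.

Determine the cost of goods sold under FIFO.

Sep 6, 140 sold [FIFO — oldest first]: 140 @ $5 = $700
Sep 16, 456 sold [FIFO — oldest first]: 97 @ $5 + 68 @ $6 + 75 @ $8 + 171 @ $10 + 45 @ $12 = $3,743
Sep 19, 141 sold [FIFO — oldest first]: 141 @ $12 = $1,692
Total COGS = $700 + $3,743 + $1,692 = $6,135
Ending inventory: 15 @ $12 + 104 @ $11 = $1,324
Check: goods available $7,459 = COGS $6,135 + ending $1,324

COGS = $6,135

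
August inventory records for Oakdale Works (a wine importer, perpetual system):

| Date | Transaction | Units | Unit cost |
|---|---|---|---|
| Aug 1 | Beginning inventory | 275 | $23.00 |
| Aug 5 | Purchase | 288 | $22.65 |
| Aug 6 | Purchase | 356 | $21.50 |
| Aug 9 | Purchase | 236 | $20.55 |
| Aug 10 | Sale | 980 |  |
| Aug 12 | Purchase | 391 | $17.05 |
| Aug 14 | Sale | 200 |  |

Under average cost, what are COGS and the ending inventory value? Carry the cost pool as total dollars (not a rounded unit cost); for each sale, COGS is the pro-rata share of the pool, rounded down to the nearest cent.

After Aug 1: 275 on hand, pool $6,325.00 (≈ $23.0000 each)
After Aug 5: 563 on hand, pool $12,848.20 (≈ $22.8210 each)
After Aug 6: 919 on hand, pool $20,502.20 (≈ $22.3092 each)
After Aug 9: 1155 on hand, pool $25,352.00 (≈ $21.9498 each)
Aug 10, sell 980: 980/1155 × $25,352.00 → $21,510.78
After Aug 12: 566 on hand, pool $10,507.77 (≈ $18.5650 each)
Aug 14, sell 200: 200/566 × $10,507.77 → $3,712.99
Total COGS = $21,510.78 + $3,712.99 = $25,223.77
Ending inventory (cost pool remaining) = $6,794.78

COGS = $25,223.77; ending inventory = $6,794.78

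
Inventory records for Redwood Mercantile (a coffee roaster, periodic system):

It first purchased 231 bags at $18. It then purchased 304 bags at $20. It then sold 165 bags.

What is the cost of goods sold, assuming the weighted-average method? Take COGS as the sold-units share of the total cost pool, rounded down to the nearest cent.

Sale 1, sell 165: 165/535 × $10,238.00 → $3,157.51
Ending inventory (cost pool remaining) = $7,080.49
Check: goods available $10,238.00 = COGS $3,157.51 + ending $7,080.49

COGS = $3,157.51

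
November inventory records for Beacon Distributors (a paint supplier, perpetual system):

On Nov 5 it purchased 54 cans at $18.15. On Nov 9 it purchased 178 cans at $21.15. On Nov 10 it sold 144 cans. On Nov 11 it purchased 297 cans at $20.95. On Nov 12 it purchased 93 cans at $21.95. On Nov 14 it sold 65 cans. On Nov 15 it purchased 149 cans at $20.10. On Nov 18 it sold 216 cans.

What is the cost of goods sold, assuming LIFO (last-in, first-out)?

COGS = $8,898.90

Nov 10, 144 sold [LIFO — newest first]: 144 @ $21.15 = $3,045.60
Nov 14, 65 sold [LIFO — newest first]: 65 @ $21.95 = $1,426.75
Nov 18, 216 sold [LIFO — newest first]: 149 @ $20.10 + 28 @ $21.95 + 39 @ $20.95 = $4,426.55
Total COGS = $3,045.60 + $1,426.75 + $4,426.55 = $8,898.90
Ending inventory: 54 @ $18.15 + 34 @ $21.15 + 258 @ $20.95 = $7,104.30
Check: goods available $16,003.20 = COGS $8,898.90 + ending $7,104.30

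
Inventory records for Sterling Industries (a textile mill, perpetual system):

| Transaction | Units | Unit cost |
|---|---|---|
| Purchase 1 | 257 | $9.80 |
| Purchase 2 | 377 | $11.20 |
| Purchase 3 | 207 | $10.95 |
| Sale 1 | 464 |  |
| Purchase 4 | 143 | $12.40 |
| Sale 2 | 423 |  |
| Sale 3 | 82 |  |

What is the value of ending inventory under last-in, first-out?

Sale 1 (464) [LIFO — newest first]: 207 @ $10.95 + 257 @ $11.20 = $5,145.05
Sale 2 (423) [LIFO — newest first]: 143 @ $12.40 + 120 @ $11.20 + 160 @ $9.80 = $4,685.20
Sale 3 (82) [LIFO — newest first]: 82 @ $9.80 = $803.60
Total COGS = $5,145.05 + $4,685.20 + $803.60 = $10,633.85
Ending inventory: 15 @ $9.80 = $147.00

Ending inventory = $147.00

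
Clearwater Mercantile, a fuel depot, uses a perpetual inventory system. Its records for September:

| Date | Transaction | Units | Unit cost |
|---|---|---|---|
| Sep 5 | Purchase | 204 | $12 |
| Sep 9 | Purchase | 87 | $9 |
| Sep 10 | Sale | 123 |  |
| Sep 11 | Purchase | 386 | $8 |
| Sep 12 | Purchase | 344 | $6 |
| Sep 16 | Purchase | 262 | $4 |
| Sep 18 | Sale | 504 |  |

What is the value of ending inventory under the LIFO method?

Ending inventory = $5,716

Sep 10, 123 sold [LIFO — newest first]: 87 @ $9 + 36 @ $12 = $1,215
Sep 18, 504 sold [LIFO — newest first]: 262 @ $4 + 242 @ $6 = $2,500
Total COGS = $1,215 + $2,500 = $3,715
Ending inventory: 168 @ $12 + 386 @ $8 + 102 @ $6 = $5,716
Check: goods available $9,431 = COGS $3,715 + ending $5,716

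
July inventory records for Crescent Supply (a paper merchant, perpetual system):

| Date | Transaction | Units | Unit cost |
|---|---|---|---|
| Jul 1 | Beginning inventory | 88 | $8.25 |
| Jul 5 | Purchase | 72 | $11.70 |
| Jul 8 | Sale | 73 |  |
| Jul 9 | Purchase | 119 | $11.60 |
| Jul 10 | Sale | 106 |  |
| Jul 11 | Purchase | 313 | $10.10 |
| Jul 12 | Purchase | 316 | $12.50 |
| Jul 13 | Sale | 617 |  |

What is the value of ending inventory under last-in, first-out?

Ending inventory = $989.75

Jul 8, 73 sold [LIFO — newest first]: 72 @ $11.70 + 1 @ $8.25 = $850.65
Jul 10, 106 sold [LIFO — newest first]: 106 @ $11.60 = $1,229.60
Jul 13, 617 sold [LIFO — newest first]: 316 @ $12.50 + 301 @ $10.10 = $6,990.10
Total COGS = $850.65 + $1,229.60 + $6,990.10 = $9,070.35
Ending inventory: 87 @ $8.25 + 13 @ $11.60 + 12 @ $10.10 = $989.75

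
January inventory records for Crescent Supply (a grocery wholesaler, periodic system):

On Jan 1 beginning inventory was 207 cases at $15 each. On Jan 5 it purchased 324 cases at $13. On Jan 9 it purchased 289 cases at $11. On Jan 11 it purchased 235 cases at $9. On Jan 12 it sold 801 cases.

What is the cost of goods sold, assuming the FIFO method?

COGS = $10,287

Jan 12, 801 sold [FIFO — oldest first]: 207 @ $15 + 324 @ $13 + 270 @ $11 = $10,287
Ending inventory: 19 @ $11 + 235 @ $9 = $2,324
Check: goods available $12,611 = COGS $10,287 + ending $2,324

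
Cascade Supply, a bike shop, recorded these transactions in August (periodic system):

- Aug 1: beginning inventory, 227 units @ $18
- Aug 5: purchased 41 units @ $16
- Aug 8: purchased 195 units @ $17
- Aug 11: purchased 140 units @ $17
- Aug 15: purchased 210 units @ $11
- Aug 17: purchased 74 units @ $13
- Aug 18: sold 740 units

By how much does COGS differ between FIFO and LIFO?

$881

FIFO COGS: 227 @ $18 + 41 @ $16 + 195 @ $17 + 140 @ $17 + 137 @ $11 = $11,944
LIFO COGS: 74 @ $13 + 210 @ $11 + 140 @ $17 + 195 @ $17 + 41 @ $16 + 80 @ $18 = $11,063
Difference = |$11,944 − $11,063| = $881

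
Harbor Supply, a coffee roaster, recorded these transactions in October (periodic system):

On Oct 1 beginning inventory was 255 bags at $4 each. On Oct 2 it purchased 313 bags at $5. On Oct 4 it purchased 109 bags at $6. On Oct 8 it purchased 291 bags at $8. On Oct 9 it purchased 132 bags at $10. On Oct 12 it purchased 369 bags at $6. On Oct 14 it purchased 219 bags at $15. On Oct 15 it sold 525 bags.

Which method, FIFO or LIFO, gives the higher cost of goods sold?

LIFO

FIFO COGS: 255 @ $4 + 270 @ $5 = $2,370
LIFO COGS: 219 @ $15 + 306 @ $6 = $5,121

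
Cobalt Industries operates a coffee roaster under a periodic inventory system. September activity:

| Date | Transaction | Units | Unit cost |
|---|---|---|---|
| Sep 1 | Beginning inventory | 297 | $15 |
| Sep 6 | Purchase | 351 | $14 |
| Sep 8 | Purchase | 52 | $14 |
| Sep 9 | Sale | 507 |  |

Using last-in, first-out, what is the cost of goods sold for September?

Sep 9, 507 sold [LIFO — newest first]: 52 @ $14 + 351 @ $14 + 104 @ $15 = $7,202
Ending inventory: 193 @ $15 = $2,895
Check: goods available $10,097 = COGS $7,202 + ending $2,895

COGS = $7,202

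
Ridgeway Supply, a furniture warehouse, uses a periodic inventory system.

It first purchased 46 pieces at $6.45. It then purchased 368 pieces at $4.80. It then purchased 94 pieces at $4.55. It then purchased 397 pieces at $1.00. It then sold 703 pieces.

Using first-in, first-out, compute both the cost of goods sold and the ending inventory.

COGS = $2,685.80; ending inventory = $202.00

Sale 1 (703) [FIFO — oldest first]: 46 @ $6.45 + 368 @ $4.80 + 94 @ $4.55 + 195 @ $1.00 = $2,685.80
Ending inventory: 202 @ $1.00 = $202.00
Check: goods available $2,887.80 = COGS $2,685.80 + ending $202.00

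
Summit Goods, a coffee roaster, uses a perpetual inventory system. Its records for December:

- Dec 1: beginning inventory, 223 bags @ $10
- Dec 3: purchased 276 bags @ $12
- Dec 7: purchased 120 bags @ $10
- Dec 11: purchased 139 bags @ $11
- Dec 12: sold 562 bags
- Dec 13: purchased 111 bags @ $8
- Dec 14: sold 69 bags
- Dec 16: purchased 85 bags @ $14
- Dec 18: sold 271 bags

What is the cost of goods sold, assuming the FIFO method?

COGS = $9,621

Dec 12, 562 sold [FIFO — oldest first]: 223 @ $10 + 276 @ $12 + 63 @ $10 = $6,172
Dec 14, 69 sold [FIFO — oldest first]: 57 @ $10 + 12 @ $11 = $702
Dec 18, 271 sold [FIFO — oldest first]: 127 @ $11 + 111 @ $8 + 33 @ $14 = $2,747
Total COGS = $6,172 + $702 + $2,747 = $9,621
Ending inventory: 52 @ $14 = $728
Check: goods available $10,349 = COGS $9,621 + ending $728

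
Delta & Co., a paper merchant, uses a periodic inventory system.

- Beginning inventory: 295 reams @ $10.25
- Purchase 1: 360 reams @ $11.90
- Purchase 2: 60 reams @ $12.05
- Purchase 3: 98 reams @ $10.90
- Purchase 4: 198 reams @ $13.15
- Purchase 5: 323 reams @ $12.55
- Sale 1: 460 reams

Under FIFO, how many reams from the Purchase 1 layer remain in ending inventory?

195

Sale 1 (460) [FIFO — oldest first]: 295 @ $10.25 + 165 @ $11.90 = $4,987.25
Ending inventory: 195 @ $11.90 + 60 @ $12.05 + 98 @ $10.90 + 198 @ $13.15 + 323 @ $12.55 = $10,769.05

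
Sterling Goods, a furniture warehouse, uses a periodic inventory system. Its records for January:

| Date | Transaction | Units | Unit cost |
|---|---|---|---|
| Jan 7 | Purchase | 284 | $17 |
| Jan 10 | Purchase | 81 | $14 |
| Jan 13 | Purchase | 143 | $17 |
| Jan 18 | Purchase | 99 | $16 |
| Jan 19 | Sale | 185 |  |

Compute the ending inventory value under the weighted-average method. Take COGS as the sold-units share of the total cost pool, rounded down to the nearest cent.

Jan 19, sell 185: 185/607 × $9,977.00 → $3,040.76
Ending inventory (cost pool remaining) = $6,936.24
Check: goods available $9,977.00 = COGS $3,040.76 + ending $6,936.24

Ending inventory = $6,936.24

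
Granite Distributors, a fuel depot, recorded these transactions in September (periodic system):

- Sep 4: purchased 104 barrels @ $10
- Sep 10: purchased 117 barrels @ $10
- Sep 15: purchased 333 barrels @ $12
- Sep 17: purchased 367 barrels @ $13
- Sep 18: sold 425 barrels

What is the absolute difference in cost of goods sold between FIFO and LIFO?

FIFO COGS: 104 @ $10 + 117 @ $10 + 204 @ $12 = $4,658
LIFO COGS: 367 @ $13 + 58 @ $12 = $5,467
Difference = |$4,658 − $5,467| = $809

$809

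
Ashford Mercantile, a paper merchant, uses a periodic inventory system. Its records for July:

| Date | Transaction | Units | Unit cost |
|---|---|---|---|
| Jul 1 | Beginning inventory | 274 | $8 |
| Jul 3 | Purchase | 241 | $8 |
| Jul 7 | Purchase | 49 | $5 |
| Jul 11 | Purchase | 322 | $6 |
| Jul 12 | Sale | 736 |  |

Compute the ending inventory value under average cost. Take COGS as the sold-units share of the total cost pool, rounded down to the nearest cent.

Jul 12, sell 736: 736/886 × $6,297.00 → $5,230.91
Ending inventory (cost pool remaining) = $1,066.09

Ending inventory = $1,066.09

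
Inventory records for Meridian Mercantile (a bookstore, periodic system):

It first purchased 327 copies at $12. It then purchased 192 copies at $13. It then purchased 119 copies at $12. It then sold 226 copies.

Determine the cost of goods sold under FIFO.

Sale 1 (226) [FIFO — oldest first]: 226 @ $12 = $2,712
Ending inventory: 101 @ $12 + 192 @ $13 + 119 @ $12 = $5,136
Check: goods available $7,848 = COGS $2,712 + ending $5,136

COGS = $2,712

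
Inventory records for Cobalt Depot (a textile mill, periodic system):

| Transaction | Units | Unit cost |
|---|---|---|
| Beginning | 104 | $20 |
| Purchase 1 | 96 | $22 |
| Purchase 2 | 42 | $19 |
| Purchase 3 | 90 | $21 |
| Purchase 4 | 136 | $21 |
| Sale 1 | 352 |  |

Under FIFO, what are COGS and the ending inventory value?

COGS = $7,300; ending inventory = $2,436

Sale 1 (352) [FIFO — oldest first]: 104 @ $20 + 96 @ $22 + 42 @ $19 + 90 @ $21 + 20 @ $21 = $7,300
Ending inventory: 116 @ $21 = $2,436
Check: goods available $9,736 = COGS $7,300 + ending $2,436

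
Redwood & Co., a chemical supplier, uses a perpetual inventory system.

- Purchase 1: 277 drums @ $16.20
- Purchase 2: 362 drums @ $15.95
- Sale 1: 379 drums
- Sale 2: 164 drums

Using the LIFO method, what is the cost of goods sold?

Sale 1 (379) [LIFO — newest first]: 362 @ $15.95 + 17 @ $16.20 = $6,049.30
Sale 2 (164) [LIFO — newest first]: 164 @ $16.20 = $2,656.80
Total COGS = $6,049.30 + $2,656.80 = $8,706.10
Ending inventory: 96 @ $16.20 = $1,555.20
Check: goods available $10,261.30 = COGS $8,706.10 + ending $1,555.20

COGS = $8,706.10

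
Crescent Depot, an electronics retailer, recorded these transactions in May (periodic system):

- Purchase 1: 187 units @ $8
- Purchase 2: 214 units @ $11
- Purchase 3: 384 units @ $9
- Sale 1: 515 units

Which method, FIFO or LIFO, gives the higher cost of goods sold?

FIFO COGS: 187 @ $8 + 214 @ $11 + 114 @ $9 = $4,876
LIFO COGS: 384 @ $9 + 131 @ $11 = $4,897

LIFO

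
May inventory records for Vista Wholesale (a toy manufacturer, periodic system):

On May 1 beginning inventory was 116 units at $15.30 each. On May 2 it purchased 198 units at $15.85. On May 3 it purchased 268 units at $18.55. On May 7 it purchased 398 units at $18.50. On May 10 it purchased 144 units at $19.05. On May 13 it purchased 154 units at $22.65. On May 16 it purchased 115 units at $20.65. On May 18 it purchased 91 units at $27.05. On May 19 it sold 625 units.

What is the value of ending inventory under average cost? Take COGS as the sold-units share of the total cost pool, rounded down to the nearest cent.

May 19, sell 625: 625/1484 × $28,315.10 → $11,925.16
Ending inventory (cost pool remaining) = $16,389.94
Check: goods available $28,315.10 = COGS $11,925.16 + ending $16,389.94

Ending inventory = $16,389.94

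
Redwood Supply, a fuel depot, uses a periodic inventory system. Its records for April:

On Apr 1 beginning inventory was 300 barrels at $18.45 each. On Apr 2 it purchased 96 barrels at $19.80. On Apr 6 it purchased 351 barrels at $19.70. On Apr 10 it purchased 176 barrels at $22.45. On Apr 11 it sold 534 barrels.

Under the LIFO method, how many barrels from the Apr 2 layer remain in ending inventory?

89

Apr 11, 534 sold [LIFO — newest first]: 176 @ $22.45 + 351 @ $19.70 + 7 @ $19.80 = $11,004.50
Ending inventory: 300 @ $18.45 + 89 @ $19.80 = $7,297.20
Check: goods available $18,301.70 = COGS $11,004.50 + ending $7,297.20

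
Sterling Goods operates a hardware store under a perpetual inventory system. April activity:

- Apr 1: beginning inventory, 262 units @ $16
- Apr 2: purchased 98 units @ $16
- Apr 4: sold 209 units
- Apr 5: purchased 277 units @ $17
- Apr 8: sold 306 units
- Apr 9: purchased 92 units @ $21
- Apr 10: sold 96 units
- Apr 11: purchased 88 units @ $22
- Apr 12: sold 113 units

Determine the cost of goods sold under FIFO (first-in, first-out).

Apr 4, 209 sold [FIFO — oldest first]: 209 @ $16 = $3,344
Apr 8, 306 sold [FIFO — oldest first]: 53 @ $16 + 98 @ $16 + 155 @ $17 = $5,051
Apr 10, 96 sold [FIFO — oldest first]: 96 @ $17 = $1,632
Apr 12, 113 sold [FIFO — oldest first]: 26 @ $17 + 87 @ $21 = $2,269
Total COGS = $3,344 + $5,051 + $1,632 + $2,269 = $12,296
Ending inventory: 5 @ $21 + 88 @ $22 = $2,041

COGS = $12,296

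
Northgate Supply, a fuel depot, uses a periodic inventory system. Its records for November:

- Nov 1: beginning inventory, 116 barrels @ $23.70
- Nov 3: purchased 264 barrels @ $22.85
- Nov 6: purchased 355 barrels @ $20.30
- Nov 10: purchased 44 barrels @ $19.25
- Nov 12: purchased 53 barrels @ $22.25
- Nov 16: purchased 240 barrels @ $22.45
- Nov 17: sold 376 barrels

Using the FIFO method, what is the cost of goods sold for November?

Nov 17, 376 sold [FIFO — oldest first]: 116 @ $23.70 + 260 @ $22.85 = $8,690.20
Ending inventory: 4 @ $22.85 + 355 @ $20.30 + 44 @ $19.25 + 53 @ $22.25 + 240 @ $22.45 = $14,712.15

COGS = $8,690.20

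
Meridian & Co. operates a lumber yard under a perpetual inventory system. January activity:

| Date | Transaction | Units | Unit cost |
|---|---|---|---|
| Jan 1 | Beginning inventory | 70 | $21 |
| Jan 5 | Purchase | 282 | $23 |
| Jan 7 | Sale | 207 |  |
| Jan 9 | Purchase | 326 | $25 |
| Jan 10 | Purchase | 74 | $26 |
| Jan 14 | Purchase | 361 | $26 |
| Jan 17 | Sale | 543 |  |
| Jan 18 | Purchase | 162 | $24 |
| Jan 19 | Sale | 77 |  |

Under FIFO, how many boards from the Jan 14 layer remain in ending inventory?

286

Jan 7, 207 sold [FIFO — oldest first]: 70 @ $21 + 137 @ $23 = $4,621
Jan 17, 543 sold [FIFO — oldest first]: 145 @ $23 + 326 @ $25 + 72 @ $26 = $13,357
Jan 19, 77 sold [FIFO — oldest first]: 2 @ $26 + 75 @ $26 = $2,002
Total COGS = $4,621 + $13,357 + $2,002 = $19,980
Ending inventory: 286 @ $26 + 162 @ $24 = $11,324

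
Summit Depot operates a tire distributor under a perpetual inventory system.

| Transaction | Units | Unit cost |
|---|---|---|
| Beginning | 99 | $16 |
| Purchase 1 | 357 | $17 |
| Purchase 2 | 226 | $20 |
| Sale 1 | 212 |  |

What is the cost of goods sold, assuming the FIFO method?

Sale 1 (212) [FIFO — oldest first]: 99 @ $16 + 113 @ $17 = $3,505
Ending inventory: 244 @ $17 + 226 @ $20 = $8,668

COGS = $3,505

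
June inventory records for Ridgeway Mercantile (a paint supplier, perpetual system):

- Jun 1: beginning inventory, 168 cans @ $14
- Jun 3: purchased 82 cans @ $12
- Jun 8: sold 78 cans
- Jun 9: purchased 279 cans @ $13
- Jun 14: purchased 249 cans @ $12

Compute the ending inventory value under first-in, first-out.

Jun 8, 78 sold [FIFO — oldest first]: 78 @ $14 = $1,092
Ending inventory: 90 @ $14 + 82 @ $12 + 279 @ $13 + 249 @ $12 = $8,859
Check: goods available $9,951 = COGS $1,092 + ending $8,859

Ending inventory = $8,859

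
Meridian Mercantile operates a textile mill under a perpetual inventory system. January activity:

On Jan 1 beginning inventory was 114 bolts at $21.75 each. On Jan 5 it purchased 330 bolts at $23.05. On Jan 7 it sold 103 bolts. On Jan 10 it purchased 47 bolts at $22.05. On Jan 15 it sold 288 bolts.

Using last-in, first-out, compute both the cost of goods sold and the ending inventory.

Jan 7, 103 sold [LIFO — newest first]: 103 @ $23.05 = $2,374.15
Jan 15, 288 sold [LIFO — newest first]: 47 @ $22.05 + 227 @ $23.05 + 14 @ $21.75 = $6,573.20
Total COGS = $2,374.15 + $6,573.20 = $8,947.35
Ending inventory: 100 @ $21.75 = $2,175.00

COGS = $8,947.35; ending inventory = $2,175.00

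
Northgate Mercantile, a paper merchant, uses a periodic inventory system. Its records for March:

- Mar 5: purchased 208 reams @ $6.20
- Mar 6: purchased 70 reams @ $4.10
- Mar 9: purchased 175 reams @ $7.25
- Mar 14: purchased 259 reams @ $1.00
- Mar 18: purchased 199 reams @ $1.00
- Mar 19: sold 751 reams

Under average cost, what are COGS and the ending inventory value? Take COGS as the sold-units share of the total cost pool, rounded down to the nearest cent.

COGS = $2,723.17; ending inventory = $580.18

Mar 19, sell 751: 751/911 × $3,303.35 → $2,723.17
Ending inventory (cost pool remaining) = $580.18
Check: goods available $3,303.35 = COGS $2,723.17 + ending $580.18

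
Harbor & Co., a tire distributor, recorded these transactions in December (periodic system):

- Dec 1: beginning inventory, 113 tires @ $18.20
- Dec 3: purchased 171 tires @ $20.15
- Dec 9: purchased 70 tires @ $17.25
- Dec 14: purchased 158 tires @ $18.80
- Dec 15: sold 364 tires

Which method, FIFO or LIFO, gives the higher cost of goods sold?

FIFO COGS: 113 @ $18.20 + 171 @ $20.15 + 70 @ $17.25 + 10 @ $18.80 = $6,897.75
LIFO COGS: 158 @ $18.80 + 70 @ $17.25 + 136 @ $20.15 = $6,918.30

LIFO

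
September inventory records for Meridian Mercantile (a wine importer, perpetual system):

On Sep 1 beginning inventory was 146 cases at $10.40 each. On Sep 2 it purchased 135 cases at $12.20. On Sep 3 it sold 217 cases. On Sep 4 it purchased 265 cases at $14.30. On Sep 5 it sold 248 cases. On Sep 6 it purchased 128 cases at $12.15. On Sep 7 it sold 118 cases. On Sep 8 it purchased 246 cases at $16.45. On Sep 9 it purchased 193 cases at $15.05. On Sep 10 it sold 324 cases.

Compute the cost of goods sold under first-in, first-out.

COGS = $12,342.95

Sep 3, 217 sold [FIFO — oldest first]: 146 @ $10.40 + 71 @ $12.20 = $2,384.60
Sep 5, 248 sold [FIFO — oldest first]: 64 @ $12.20 + 184 @ $14.30 = $3,412.00
Sep 7, 118 sold [FIFO — oldest first]: 81 @ $14.30 + 37 @ $12.15 = $1,607.85
Sep 10, 324 sold [FIFO — oldest first]: 91 @ $12.15 + 233 @ $16.45 = $4,938.50
Total COGS = $2,384.60 + $3,412.00 + $1,607.85 + $4,938.50 = $12,342.95
Ending inventory: 13 @ $16.45 + 193 @ $15.05 = $3,118.50
Check: goods available $15,461.45 = COGS $12,342.95 + ending $3,118.50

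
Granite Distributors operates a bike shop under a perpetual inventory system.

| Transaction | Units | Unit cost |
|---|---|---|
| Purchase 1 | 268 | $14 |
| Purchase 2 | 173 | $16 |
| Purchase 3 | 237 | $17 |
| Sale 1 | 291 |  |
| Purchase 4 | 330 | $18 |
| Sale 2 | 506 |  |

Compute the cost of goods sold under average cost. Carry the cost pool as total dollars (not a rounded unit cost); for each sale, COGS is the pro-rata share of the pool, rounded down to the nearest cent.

After Purchase 1: 268 on hand, pool $3,752.00 (≈ $14.0000 each)
After Purchase 2: 441 on hand, pool $6,520.00 (≈ $14.7846 each)
After Purchase 3: 678 on hand, pool $10,549.00 (≈ $15.5590 each)
Sale 1, sell 291: 291/678 × $10,549.00 → $4,527.66
After Purchase 4: 717 on hand, pool $11,961.34 (≈ $16.6825 each)
Sale 2, sell 506: 506/717 × $11,961.34 → $8,441.33
Total COGS = $4,527.66 + $8,441.33 = $12,968.99
Ending inventory (cost pool remaining) = $3,520.01

COGS = $12,968.99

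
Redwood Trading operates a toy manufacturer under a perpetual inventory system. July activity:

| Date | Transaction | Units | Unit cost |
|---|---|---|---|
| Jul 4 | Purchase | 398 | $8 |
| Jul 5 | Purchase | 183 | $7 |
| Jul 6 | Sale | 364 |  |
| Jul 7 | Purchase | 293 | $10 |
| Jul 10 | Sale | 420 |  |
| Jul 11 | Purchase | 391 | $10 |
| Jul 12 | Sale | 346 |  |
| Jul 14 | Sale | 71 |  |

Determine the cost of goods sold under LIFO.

Jul 6, 364 sold [LIFO — newest first]: 183 @ $7 + 181 @ $8 = $2,729
Jul 10, 420 sold [LIFO — newest first]: 293 @ $10 + 127 @ $8 = $3,946
Jul 12, 346 sold [LIFO — newest first]: 346 @ $10 = $3,460
Jul 14, 71 sold [LIFO — newest first]: 45 @ $10 + 26 @ $8 = $658
Total COGS = $2,729 + $3,946 + $3,460 + $658 = $10,793
Ending inventory: 64 @ $8 = $512

COGS = $10,793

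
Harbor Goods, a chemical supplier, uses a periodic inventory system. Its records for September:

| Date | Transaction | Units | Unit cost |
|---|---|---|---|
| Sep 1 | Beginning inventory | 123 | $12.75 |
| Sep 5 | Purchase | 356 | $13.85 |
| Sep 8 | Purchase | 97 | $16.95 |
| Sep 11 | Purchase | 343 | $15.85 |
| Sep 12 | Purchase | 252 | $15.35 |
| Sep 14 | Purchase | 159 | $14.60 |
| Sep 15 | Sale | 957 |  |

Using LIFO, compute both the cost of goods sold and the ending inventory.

COGS = $14,738.40; ending inventory = $5,030.75

Sep 15, 957 sold [LIFO — newest first]: 159 @ $14.60 + 252 @ $15.35 + 343 @ $15.85 + 97 @ $16.95 + 106 @ $13.85 = $14,738.40
Ending inventory: 123 @ $12.75 + 250 @ $13.85 = $5,030.75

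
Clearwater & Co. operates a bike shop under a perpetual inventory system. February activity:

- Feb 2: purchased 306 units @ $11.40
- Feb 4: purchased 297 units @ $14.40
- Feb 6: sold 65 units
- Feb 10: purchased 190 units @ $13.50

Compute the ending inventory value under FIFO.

Ending inventory = $9,589.20

Feb 6, 65 sold [FIFO — oldest first]: 65 @ $11.40 = $741.00
Ending inventory: 241 @ $11.40 + 297 @ $14.40 + 190 @ $13.50 = $9,589.20
Check: goods available $10,330.20 = COGS $741.00 + ending $9,589.20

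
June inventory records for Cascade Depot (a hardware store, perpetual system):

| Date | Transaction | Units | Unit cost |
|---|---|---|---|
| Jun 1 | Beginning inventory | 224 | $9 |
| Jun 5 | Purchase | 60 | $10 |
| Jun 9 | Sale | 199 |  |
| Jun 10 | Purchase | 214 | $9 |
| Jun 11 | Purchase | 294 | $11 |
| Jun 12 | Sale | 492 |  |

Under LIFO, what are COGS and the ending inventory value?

Jun 9, 199 sold [LIFO — newest first]: 60 @ $10 + 139 @ $9 = $1,851
Jun 12, 492 sold [LIFO — newest first]: 294 @ $11 + 198 @ $9 = $5,016
Total COGS = $1,851 + $5,016 = $6,867
Ending inventory: 85 @ $9 + 16 @ $9 = $909
Check: goods available $7,776 = COGS $6,867 + ending $909

COGS = $6,867; ending inventory = $909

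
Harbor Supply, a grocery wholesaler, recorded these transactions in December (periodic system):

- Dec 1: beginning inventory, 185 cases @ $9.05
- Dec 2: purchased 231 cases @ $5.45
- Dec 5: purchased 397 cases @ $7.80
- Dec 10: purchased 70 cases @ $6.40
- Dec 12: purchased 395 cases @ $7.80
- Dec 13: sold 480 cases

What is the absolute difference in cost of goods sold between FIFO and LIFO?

FIFO COGS: 185 @ $9.05 + 231 @ $5.45 + 64 @ $7.80 = $3,432.40
LIFO COGS: 395 @ $7.80 + 70 @ $6.40 + 15 @ $7.80 = $3,646.00
Difference = |$3,432.40 − $3,646.00| = $213.60

$213.60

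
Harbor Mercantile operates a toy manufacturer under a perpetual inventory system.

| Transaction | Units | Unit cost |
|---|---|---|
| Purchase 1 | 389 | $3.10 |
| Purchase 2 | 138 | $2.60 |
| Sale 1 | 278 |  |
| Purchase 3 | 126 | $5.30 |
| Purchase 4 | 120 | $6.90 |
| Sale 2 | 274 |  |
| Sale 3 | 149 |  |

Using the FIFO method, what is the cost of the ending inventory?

Ending inventory = $496.80

Sale 1 (278) [FIFO — oldest first]: 278 @ $3.10 = $861.80
Sale 2 (274) [FIFO — oldest first]: 111 @ $3.10 + 138 @ $2.60 + 25 @ $5.30 = $835.40
Sale 3 (149) [FIFO — oldest first]: 101 @ $5.30 + 48 @ $6.90 = $866.50
Total COGS = $861.80 + $835.40 + $866.50 = $2,563.70
Ending inventory: 72 @ $6.90 = $496.80
Check: goods available $3,060.50 = COGS $2,563.70 + ending $496.80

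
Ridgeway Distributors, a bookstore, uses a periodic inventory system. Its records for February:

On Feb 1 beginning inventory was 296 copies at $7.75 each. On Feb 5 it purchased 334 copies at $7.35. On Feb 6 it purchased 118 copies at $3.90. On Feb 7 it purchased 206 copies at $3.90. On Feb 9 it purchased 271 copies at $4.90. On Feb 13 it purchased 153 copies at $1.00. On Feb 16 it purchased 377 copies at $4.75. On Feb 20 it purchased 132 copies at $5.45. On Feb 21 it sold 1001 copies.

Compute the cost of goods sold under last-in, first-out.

Feb 21, 1001 sold [LIFO — newest first]: 132 @ $5.45 + 377 @ $4.75 + 153 @ $1.00 + 271 @ $4.90 + 68 @ $3.90 = $4,256.25
Ending inventory: 296 @ $7.75 + 334 @ $7.35 + 118 @ $3.90 + 138 @ $3.90 = $5,747.30
Check: goods available $10,003.55 = COGS $4,256.25 + ending $5,747.30

COGS = $4,256.25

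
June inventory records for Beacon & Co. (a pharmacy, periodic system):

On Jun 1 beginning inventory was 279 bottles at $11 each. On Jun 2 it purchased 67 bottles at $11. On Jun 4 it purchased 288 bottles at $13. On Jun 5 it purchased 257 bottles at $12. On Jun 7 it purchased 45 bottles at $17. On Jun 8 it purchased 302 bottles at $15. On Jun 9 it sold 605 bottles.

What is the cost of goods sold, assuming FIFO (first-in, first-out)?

Jun 9, 605 sold [FIFO — oldest first]: 279 @ $11 + 67 @ $11 + 259 @ $13 = $7,173
Ending inventory: 29 @ $13 + 257 @ $12 + 45 @ $17 + 302 @ $15 = $8,756

COGS = $7,173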